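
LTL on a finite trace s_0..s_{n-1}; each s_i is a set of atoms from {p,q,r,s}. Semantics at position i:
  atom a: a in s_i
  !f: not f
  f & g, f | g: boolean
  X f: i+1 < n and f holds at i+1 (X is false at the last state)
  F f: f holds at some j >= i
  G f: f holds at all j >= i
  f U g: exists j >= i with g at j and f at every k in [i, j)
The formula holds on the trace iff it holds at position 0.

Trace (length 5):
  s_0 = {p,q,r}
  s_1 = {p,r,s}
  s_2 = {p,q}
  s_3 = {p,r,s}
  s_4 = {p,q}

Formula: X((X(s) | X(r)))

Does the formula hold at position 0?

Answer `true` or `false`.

Answer: false

Derivation:
s_0={p,q,r}: X((X(s) | X(r)))=False (X(s) | X(r))=True X(s)=True s=False X(r)=True r=True
s_1={p,r,s}: X((X(s) | X(r)))=True (X(s) | X(r))=False X(s)=False s=True X(r)=False r=True
s_2={p,q}: X((X(s) | X(r)))=False (X(s) | X(r))=True X(s)=True s=False X(r)=True r=False
s_3={p,r,s}: X((X(s) | X(r)))=False (X(s) | X(r))=False X(s)=False s=True X(r)=False r=True
s_4={p,q}: X((X(s) | X(r)))=False (X(s) | X(r))=False X(s)=False s=False X(r)=False r=False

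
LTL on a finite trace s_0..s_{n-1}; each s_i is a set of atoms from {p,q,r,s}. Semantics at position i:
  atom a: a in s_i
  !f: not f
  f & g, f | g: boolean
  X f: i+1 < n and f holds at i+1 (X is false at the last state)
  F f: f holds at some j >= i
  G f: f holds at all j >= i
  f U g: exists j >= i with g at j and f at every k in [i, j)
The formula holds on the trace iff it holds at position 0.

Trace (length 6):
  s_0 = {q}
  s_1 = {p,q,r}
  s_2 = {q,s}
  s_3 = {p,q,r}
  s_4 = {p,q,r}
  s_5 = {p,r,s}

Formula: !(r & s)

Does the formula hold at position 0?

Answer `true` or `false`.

s_0={q}: !(r & s)=True (r & s)=False r=False s=False
s_1={p,q,r}: !(r & s)=True (r & s)=False r=True s=False
s_2={q,s}: !(r & s)=True (r & s)=False r=False s=True
s_3={p,q,r}: !(r & s)=True (r & s)=False r=True s=False
s_4={p,q,r}: !(r & s)=True (r & s)=False r=True s=False
s_5={p,r,s}: !(r & s)=False (r & s)=True r=True s=True

Answer: true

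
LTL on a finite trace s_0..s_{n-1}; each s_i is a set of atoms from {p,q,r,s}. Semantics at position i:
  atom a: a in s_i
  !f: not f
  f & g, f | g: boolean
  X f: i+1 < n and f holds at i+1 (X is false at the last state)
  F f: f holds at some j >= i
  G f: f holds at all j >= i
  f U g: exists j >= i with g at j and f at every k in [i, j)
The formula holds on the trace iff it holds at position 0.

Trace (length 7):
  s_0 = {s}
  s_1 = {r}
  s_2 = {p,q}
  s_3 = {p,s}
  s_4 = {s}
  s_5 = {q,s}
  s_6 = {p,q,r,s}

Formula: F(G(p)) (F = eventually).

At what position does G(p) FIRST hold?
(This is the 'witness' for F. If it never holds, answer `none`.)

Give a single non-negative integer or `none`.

Answer: 6

Derivation:
s_0={s}: G(p)=False p=False
s_1={r}: G(p)=False p=False
s_2={p,q}: G(p)=False p=True
s_3={p,s}: G(p)=False p=True
s_4={s}: G(p)=False p=False
s_5={q,s}: G(p)=False p=False
s_6={p,q,r,s}: G(p)=True p=True
F(G(p)) holds; first witness at position 6.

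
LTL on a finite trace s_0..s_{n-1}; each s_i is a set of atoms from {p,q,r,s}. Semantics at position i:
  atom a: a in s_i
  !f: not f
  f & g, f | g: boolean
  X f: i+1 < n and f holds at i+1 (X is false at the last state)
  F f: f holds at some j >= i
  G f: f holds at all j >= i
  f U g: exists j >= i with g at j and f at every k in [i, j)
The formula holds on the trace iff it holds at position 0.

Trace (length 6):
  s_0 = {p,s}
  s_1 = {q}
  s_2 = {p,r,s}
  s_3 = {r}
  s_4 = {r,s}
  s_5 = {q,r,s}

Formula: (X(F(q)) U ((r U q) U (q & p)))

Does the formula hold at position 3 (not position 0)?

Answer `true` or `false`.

Answer: false

Derivation:
s_0={p,s}: (X(F(q)) U ((r U q) U (q & p)))=False X(F(q))=True F(q)=True q=False ((r U q) U (q & p))=False (r U q)=False r=False (q & p)=False p=True
s_1={q}: (X(F(q)) U ((r U q) U (q & p)))=False X(F(q))=True F(q)=True q=True ((r U q) U (q & p))=False (r U q)=True r=False (q & p)=False p=False
s_2={p,r,s}: (X(F(q)) U ((r U q) U (q & p)))=False X(F(q))=True F(q)=True q=False ((r U q) U (q & p))=False (r U q)=True r=True (q & p)=False p=True
s_3={r}: (X(F(q)) U ((r U q) U (q & p)))=False X(F(q))=True F(q)=True q=False ((r U q) U (q & p))=False (r U q)=True r=True (q & p)=False p=False
s_4={r,s}: (X(F(q)) U ((r U q) U (q & p)))=False X(F(q))=True F(q)=True q=False ((r U q) U (q & p))=False (r U q)=True r=True (q & p)=False p=False
s_5={q,r,s}: (X(F(q)) U ((r U q) U (q & p)))=False X(F(q))=False F(q)=True q=True ((r U q) U (q & p))=False (r U q)=True r=True (q & p)=False p=False
Evaluating at position 3: result = False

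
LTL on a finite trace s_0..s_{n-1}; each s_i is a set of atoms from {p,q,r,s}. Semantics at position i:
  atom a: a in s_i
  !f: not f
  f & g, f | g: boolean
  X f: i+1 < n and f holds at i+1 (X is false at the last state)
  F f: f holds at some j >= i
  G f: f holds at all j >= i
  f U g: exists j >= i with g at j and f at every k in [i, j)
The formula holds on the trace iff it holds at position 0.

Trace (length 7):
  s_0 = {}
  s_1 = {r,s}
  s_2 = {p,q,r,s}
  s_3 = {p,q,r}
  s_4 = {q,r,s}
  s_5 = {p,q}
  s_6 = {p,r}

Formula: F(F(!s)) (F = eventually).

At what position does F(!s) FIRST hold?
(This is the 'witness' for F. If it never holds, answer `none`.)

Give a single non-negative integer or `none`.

Answer: 0

Derivation:
s_0={}: F(!s)=True !s=True s=False
s_1={r,s}: F(!s)=True !s=False s=True
s_2={p,q,r,s}: F(!s)=True !s=False s=True
s_3={p,q,r}: F(!s)=True !s=True s=False
s_4={q,r,s}: F(!s)=True !s=False s=True
s_5={p,q}: F(!s)=True !s=True s=False
s_6={p,r}: F(!s)=True !s=True s=False
F(F(!s)) holds; first witness at position 0.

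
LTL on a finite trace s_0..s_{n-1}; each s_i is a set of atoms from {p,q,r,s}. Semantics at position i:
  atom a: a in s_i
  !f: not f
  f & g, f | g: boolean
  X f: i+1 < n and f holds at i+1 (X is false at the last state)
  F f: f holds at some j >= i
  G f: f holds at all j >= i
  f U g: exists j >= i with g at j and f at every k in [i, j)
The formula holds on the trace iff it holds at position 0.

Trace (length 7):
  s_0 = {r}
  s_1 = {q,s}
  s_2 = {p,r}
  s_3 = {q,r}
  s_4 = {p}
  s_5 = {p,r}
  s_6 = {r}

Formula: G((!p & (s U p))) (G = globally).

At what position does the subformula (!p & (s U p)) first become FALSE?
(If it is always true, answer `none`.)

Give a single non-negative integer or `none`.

s_0={r}: (!p & (s U p))=False !p=True p=False (s U p)=False s=False
s_1={q,s}: (!p & (s U p))=True !p=True p=False (s U p)=True s=True
s_2={p,r}: (!p & (s U p))=False !p=False p=True (s U p)=True s=False
s_3={q,r}: (!p & (s U p))=False !p=True p=False (s U p)=False s=False
s_4={p}: (!p & (s U p))=False !p=False p=True (s U p)=True s=False
s_5={p,r}: (!p & (s U p))=False !p=False p=True (s U p)=True s=False
s_6={r}: (!p & (s U p))=False !p=True p=False (s U p)=False s=False
G((!p & (s U p))) holds globally = False
First violation at position 0.

Answer: 0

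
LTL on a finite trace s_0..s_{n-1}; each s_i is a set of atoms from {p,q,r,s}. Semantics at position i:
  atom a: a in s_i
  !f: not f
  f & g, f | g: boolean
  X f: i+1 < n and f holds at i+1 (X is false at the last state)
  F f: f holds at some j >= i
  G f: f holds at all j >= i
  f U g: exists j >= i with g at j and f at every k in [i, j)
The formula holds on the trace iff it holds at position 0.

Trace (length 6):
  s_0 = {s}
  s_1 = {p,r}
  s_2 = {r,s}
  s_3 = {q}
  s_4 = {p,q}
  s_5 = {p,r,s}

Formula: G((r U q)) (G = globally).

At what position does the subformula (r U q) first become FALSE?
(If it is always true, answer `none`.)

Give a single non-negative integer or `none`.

s_0={s}: (r U q)=False r=False q=False
s_1={p,r}: (r U q)=True r=True q=False
s_2={r,s}: (r U q)=True r=True q=False
s_3={q}: (r U q)=True r=False q=True
s_4={p,q}: (r U q)=True r=False q=True
s_5={p,r,s}: (r U q)=False r=True q=False
G((r U q)) holds globally = False
First violation at position 0.

Answer: 0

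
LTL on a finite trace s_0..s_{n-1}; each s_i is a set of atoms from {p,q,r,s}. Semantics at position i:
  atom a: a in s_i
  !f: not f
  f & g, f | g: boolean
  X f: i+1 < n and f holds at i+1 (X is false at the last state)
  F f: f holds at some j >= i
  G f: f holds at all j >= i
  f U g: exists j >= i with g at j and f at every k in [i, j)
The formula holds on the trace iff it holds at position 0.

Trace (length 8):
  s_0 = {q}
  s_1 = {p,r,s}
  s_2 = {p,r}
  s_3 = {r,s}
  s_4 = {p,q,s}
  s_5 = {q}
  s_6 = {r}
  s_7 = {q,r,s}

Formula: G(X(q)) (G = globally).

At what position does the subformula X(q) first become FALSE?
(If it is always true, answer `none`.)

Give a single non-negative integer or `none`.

Answer: 0

Derivation:
s_0={q}: X(q)=False q=True
s_1={p,r,s}: X(q)=False q=False
s_2={p,r}: X(q)=False q=False
s_3={r,s}: X(q)=True q=False
s_4={p,q,s}: X(q)=True q=True
s_5={q}: X(q)=False q=True
s_6={r}: X(q)=True q=False
s_7={q,r,s}: X(q)=False q=True
G(X(q)) holds globally = False
First violation at position 0.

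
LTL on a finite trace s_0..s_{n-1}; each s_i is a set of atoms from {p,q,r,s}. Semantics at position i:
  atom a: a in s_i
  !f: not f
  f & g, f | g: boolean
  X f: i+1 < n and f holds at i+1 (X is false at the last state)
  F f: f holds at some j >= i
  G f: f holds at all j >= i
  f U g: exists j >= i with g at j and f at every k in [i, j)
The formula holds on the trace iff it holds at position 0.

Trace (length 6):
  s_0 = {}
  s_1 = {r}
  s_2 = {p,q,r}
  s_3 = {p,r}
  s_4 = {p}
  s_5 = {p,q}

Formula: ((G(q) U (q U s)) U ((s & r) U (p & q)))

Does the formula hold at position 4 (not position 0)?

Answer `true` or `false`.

s_0={}: ((G(q) U (q U s)) U ((s & r) U (p & q)))=False (G(q) U (q U s))=False G(q)=False q=False (q U s)=False s=False ((s & r) U (p & q))=False (s & r)=False r=False (p & q)=False p=False
s_1={r}: ((G(q) U (q U s)) U ((s & r) U (p & q)))=False (G(q) U (q U s))=False G(q)=False q=False (q U s)=False s=False ((s & r) U (p & q))=False (s & r)=False r=True (p & q)=False p=False
s_2={p,q,r}: ((G(q) U (q U s)) U ((s & r) U (p & q)))=True (G(q) U (q U s))=False G(q)=False q=True (q U s)=False s=False ((s & r) U (p & q))=True (s & r)=False r=True (p & q)=True p=True
s_3={p,r}: ((G(q) U (q U s)) U ((s & r) U (p & q)))=False (G(q) U (q U s))=False G(q)=False q=False (q U s)=False s=False ((s & r) U (p & q))=False (s & r)=False r=True (p & q)=False p=True
s_4={p}: ((G(q) U (q U s)) U ((s & r) U (p & q)))=False (G(q) U (q U s))=False G(q)=False q=False (q U s)=False s=False ((s & r) U (p & q))=False (s & r)=False r=False (p & q)=False p=True
s_5={p,q}: ((G(q) U (q U s)) U ((s & r) U (p & q)))=True (G(q) U (q U s))=False G(q)=True q=True (q U s)=False s=False ((s & r) U (p & q))=True (s & r)=False r=False (p & q)=True p=True
Evaluating at position 4: result = False

Answer: false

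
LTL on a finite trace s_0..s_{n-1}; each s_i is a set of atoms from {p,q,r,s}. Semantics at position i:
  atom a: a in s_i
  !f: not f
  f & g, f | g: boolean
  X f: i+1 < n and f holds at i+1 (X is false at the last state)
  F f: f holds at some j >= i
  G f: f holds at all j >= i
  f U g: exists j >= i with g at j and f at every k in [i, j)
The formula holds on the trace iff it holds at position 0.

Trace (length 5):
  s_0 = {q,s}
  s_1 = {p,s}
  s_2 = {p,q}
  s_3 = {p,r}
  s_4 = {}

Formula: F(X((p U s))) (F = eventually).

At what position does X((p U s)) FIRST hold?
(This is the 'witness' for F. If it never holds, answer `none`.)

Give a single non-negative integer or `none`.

s_0={q,s}: X((p U s))=True (p U s)=True p=False s=True
s_1={p,s}: X((p U s))=False (p U s)=True p=True s=True
s_2={p,q}: X((p U s))=False (p U s)=False p=True s=False
s_3={p,r}: X((p U s))=False (p U s)=False p=True s=False
s_4={}: X((p U s))=False (p U s)=False p=False s=False
F(X((p U s))) holds; first witness at position 0.

Answer: 0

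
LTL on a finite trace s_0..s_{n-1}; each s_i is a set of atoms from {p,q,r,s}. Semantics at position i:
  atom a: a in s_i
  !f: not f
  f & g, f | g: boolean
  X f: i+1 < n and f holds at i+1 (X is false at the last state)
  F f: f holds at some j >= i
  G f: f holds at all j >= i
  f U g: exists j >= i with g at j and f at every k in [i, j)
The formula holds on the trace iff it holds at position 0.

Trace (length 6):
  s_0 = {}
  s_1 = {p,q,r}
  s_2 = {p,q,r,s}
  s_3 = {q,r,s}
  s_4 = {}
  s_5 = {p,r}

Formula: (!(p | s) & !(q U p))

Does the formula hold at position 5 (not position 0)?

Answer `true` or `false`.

Answer: false

Derivation:
s_0={}: (!(p | s) & !(q U p))=True !(p | s)=True (p | s)=False p=False s=False !(q U p)=True (q U p)=False q=False
s_1={p,q,r}: (!(p | s) & !(q U p))=False !(p | s)=False (p | s)=True p=True s=False !(q U p)=False (q U p)=True q=True
s_2={p,q,r,s}: (!(p | s) & !(q U p))=False !(p | s)=False (p | s)=True p=True s=True !(q U p)=False (q U p)=True q=True
s_3={q,r,s}: (!(p | s) & !(q U p))=False !(p | s)=False (p | s)=True p=False s=True !(q U p)=True (q U p)=False q=True
s_4={}: (!(p | s) & !(q U p))=True !(p | s)=True (p | s)=False p=False s=False !(q U p)=True (q U p)=False q=False
s_5={p,r}: (!(p | s) & !(q U p))=False !(p | s)=False (p | s)=True p=True s=False !(q U p)=False (q U p)=True q=False
Evaluating at position 5: result = False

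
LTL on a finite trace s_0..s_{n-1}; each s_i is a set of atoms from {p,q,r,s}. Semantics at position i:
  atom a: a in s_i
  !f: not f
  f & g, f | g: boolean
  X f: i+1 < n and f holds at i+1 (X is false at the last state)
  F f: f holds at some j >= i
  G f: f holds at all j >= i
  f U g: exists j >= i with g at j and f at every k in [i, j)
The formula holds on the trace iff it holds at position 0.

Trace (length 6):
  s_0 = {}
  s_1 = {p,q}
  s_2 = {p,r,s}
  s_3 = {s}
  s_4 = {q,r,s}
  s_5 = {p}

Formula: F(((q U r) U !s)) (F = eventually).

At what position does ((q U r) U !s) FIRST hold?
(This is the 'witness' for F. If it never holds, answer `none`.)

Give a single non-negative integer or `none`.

Answer: 0

Derivation:
s_0={}: ((q U r) U !s)=True (q U r)=False q=False r=False !s=True s=False
s_1={p,q}: ((q U r) U !s)=True (q U r)=True q=True r=False !s=True s=False
s_2={p,r,s}: ((q U r) U !s)=False (q U r)=True q=False r=True !s=False s=True
s_3={s}: ((q U r) U !s)=False (q U r)=False q=False r=False !s=False s=True
s_4={q,r,s}: ((q U r) U !s)=True (q U r)=True q=True r=True !s=False s=True
s_5={p}: ((q U r) U !s)=True (q U r)=False q=False r=False !s=True s=False
F(((q U r) U !s)) holds; first witness at position 0.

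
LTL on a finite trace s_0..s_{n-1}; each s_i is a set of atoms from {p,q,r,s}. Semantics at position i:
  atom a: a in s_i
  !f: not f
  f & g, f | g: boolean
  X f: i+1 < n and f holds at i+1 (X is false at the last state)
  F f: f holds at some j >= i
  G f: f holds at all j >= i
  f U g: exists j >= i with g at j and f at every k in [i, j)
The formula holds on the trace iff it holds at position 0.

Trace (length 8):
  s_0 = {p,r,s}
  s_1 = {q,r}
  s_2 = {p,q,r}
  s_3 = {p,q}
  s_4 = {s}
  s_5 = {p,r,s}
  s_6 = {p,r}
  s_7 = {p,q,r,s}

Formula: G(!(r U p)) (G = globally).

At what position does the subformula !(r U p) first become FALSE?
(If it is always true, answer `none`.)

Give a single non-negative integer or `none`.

Answer: 0

Derivation:
s_0={p,r,s}: !(r U p)=False (r U p)=True r=True p=True
s_1={q,r}: !(r U p)=False (r U p)=True r=True p=False
s_2={p,q,r}: !(r U p)=False (r U p)=True r=True p=True
s_3={p,q}: !(r U p)=False (r U p)=True r=False p=True
s_4={s}: !(r U p)=True (r U p)=False r=False p=False
s_5={p,r,s}: !(r U p)=False (r U p)=True r=True p=True
s_6={p,r}: !(r U p)=False (r U p)=True r=True p=True
s_7={p,q,r,s}: !(r U p)=False (r U p)=True r=True p=True
G(!(r U p)) holds globally = False
First violation at position 0.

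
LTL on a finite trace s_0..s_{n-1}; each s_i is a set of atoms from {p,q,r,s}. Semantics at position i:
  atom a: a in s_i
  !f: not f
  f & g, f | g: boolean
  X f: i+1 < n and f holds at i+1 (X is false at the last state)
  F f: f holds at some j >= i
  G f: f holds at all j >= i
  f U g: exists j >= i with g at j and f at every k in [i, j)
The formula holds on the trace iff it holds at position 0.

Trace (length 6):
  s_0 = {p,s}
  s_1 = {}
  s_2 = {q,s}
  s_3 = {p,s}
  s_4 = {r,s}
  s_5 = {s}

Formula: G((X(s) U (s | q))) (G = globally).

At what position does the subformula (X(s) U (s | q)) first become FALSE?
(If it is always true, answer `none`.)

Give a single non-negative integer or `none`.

s_0={p,s}: (X(s) U (s | q))=True X(s)=False s=True (s | q)=True q=False
s_1={}: (X(s) U (s | q))=True X(s)=True s=False (s | q)=False q=False
s_2={q,s}: (X(s) U (s | q))=True X(s)=True s=True (s | q)=True q=True
s_3={p,s}: (X(s) U (s | q))=True X(s)=True s=True (s | q)=True q=False
s_4={r,s}: (X(s) U (s | q))=True X(s)=True s=True (s | q)=True q=False
s_5={s}: (X(s) U (s | q))=True X(s)=False s=True (s | q)=True q=False
G((X(s) U (s | q))) holds globally = True
No violation — formula holds at every position.

Answer: none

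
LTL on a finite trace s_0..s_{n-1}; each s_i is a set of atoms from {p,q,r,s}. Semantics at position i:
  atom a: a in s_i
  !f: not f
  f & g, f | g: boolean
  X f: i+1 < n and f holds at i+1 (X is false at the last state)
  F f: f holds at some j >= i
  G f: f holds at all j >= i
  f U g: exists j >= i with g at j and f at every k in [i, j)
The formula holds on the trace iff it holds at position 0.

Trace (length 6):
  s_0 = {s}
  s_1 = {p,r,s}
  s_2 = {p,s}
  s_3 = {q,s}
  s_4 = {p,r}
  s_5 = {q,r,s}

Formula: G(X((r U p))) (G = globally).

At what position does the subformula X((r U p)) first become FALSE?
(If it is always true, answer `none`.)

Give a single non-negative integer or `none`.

s_0={s}: X((r U p))=True (r U p)=False r=False p=False
s_1={p,r,s}: X((r U p))=True (r U p)=True r=True p=True
s_2={p,s}: X((r U p))=False (r U p)=True r=False p=True
s_3={q,s}: X((r U p))=True (r U p)=False r=False p=False
s_4={p,r}: X((r U p))=False (r U p)=True r=True p=True
s_5={q,r,s}: X((r U p))=False (r U p)=False r=True p=False
G(X((r U p))) holds globally = False
First violation at position 2.

Answer: 2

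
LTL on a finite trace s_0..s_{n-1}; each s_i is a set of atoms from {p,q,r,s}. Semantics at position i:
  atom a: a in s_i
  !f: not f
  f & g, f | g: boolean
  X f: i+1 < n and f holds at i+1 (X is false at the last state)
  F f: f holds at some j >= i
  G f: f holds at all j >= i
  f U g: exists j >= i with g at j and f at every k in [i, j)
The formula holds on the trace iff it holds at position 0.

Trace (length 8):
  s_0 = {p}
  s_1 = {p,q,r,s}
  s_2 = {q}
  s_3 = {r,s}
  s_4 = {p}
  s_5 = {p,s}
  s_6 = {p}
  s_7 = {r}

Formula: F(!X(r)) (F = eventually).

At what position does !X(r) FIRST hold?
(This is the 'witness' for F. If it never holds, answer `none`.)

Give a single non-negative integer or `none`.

s_0={p}: !X(r)=False X(r)=True r=False
s_1={p,q,r,s}: !X(r)=True X(r)=False r=True
s_2={q}: !X(r)=False X(r)=True r=False
s_3={r,s}: !X(r)=True X(r)=False r=True
s_4={p}: !X(r)=True X(r)=False r=False
s_5={p,s}: !X(r)=True X(r)=False r=False
s_6={p}: !X(r)=False X(r)=True r=False
s_7={r}: !X(r)=True X(r)=False r=True
F(!X(r)) holds; first witness at position 1.

Answer: 1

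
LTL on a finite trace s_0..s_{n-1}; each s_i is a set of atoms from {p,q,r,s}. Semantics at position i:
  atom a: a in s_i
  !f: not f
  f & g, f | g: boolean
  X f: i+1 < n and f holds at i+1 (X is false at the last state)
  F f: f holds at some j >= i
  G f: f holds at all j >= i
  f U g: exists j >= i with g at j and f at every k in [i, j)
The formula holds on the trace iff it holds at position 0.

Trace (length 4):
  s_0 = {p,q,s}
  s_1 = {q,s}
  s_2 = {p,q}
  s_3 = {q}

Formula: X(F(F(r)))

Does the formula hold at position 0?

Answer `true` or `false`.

Answer: false

Derivation:
s_0={p,q,s}: X(F(F(r)))=False F(F(r))=False F(r)=False r=False
s_1={q,s}: X(F(F(r)))=False F(F(r))=False F(r)=False r=False
s_2={p,q}: X(F(F(r)))=False F(F(r))=False F(r)=False r=False
s_3={q}: X(F(F(r)))=False F(F(r))=False F(r)=False r=False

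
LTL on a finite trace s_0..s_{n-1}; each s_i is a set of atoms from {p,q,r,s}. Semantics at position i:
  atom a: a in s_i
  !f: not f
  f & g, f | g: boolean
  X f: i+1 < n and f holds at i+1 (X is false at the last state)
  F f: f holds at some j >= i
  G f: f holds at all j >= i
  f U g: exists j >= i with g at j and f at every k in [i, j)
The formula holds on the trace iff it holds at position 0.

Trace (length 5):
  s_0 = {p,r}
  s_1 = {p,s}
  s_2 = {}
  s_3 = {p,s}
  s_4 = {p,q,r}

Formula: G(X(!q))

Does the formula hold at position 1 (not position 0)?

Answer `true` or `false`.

s_0={p,r}: G(X(!q))=False X(!q)=True !q=True q=False
s_1={p,s}: G(X(!q))=False X(!q)=True !q=True q=False
s_2={}: G(X(!q))=False X(!q)=True !q=True q=False
s_3={p,s}: G(X(!q))=False X(!q)=False !q=True q=False
s_4={p,q,r}: G(X(!q))=False X(!q)=False !q=False q=True
Evaluating at position 1: result = False

Answer: false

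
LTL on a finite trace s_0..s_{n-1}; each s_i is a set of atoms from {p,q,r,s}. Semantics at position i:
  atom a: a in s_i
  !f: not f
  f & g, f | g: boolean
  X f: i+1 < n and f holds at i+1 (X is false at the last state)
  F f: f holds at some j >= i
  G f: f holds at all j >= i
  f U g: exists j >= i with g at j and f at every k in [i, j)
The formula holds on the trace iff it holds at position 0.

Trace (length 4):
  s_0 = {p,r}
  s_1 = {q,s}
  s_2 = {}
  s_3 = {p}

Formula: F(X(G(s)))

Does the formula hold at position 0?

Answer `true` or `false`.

Answer: false

Derivation:
s_0={p,r}: F(X(G(s)))=False X(G(s))=False G(s)=False s=False
s_1={q,s}: F(X(G(s)))=False X(G(s))=False G(s)=False s=True
s_2={}: F(X(G(s)))=False X(G(s))=False G(s)=False s=False
s_3={p}: F(X(G(s)))=False X(G(s))=False G(s)=False s=False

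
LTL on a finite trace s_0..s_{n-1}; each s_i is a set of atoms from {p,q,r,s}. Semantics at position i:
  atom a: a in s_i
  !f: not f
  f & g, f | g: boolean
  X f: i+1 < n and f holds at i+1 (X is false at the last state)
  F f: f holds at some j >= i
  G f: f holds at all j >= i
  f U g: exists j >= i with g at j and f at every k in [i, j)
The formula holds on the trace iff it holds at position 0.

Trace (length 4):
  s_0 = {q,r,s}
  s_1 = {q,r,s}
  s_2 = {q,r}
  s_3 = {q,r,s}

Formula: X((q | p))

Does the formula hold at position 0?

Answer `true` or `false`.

s_0={q,r,s}: X((q | p))=True (q | p)=True q=True p=False
s_1={q,r,s}: X((q | p))=True (q | p)=True q=True p=False
s_2={q,r}: X((q | p))=True (q | p)=True q=True p=False
s_3={q,r,s}: X((q | p))=False (q | p)=True q=True p=False

Answer: true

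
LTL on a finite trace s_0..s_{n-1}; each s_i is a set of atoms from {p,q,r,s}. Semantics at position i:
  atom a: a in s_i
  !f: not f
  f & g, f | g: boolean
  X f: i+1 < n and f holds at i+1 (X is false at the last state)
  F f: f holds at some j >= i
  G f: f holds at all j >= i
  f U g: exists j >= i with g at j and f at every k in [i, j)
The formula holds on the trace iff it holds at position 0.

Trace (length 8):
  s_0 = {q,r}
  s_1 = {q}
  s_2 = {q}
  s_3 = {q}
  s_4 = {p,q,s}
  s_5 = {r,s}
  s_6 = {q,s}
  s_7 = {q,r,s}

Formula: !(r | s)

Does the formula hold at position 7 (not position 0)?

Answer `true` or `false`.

Answer: false

Derivation:
s_0={q,r}: !(r | s)=False (r | s)=True r=True s=False
s_1={q}: !(r | s)=True (r | s)=False r=False s=False
s_2={q}: !(r | s)=True (r | s)=False r=False s=False
s_3={q}: !(r | s)=True (r | s)=False r=False s=False
s_4={p,q,s}: !(r | s)=False (r | s)=True r=False s=True
s_5={r,s}: !(r | s)=False (r | s)=True r=True s=True
s_6={q,s}: !(r | s)=False (r | s)=True r=False s=True
s_7={q,r,s}: !(r | s)=False (r | s)=True r=True s=True
Evaluating at position 7: result = False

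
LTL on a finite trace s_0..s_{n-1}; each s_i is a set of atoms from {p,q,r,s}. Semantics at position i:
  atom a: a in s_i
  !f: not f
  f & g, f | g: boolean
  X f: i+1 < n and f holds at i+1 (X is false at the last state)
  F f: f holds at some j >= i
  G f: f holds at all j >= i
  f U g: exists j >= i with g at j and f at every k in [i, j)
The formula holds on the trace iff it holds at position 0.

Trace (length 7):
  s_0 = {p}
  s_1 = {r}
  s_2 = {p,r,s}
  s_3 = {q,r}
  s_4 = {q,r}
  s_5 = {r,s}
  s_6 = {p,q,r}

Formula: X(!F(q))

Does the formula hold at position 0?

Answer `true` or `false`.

Answer: false

Derivation:
s_0={p}: X(!F(q))=False !F(q)=False F(q)=True q=False
s_1={r}: X(!F(q))=False !F(q)=False F(q)=True q=False
s_2={p,r,s}: X(!F(q))=False !F(q)=False F(q)=True q=False
s_3={q,r}: X(!F(q))=False !F(q)=False F(q)=True q=True
s_4={q,r}: X(!F(q))=False !F(q)=False F(q)=True q=True
s_5={r,s}: X(!F(q))=False !F(q)=False F(q)=True q=False
s_6={p,q,r}: X(!F(q))=False !F(q)=False F(q)=True q=True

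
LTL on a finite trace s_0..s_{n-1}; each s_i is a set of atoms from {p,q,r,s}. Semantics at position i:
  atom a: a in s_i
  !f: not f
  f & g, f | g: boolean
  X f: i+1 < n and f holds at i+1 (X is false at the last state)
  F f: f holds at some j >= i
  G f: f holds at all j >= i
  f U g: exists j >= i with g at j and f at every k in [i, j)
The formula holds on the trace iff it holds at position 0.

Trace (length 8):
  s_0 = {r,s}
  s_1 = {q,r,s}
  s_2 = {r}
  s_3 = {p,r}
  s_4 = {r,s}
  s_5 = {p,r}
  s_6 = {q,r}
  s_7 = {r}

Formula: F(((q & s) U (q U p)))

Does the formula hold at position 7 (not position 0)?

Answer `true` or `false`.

Answer: false

Derivation:
s_0={r,s}: F(((q & s) U (q U p)))=True ((q & s) U (q U p))=False (q & s)=False q=False s=True (q U p)=False p=False
s_1={q,r,s}: F(((q & s) U (q U p)))=True ((q & s) U (q U p))=False (q & s)=True q=True s=True (q U p)=False p=False
s_2={r}: F(((q & s) U (q U p)))=True ((q & s) U (q U p))=False (q & s)=False q=False s=False (q U p)=False p=False
s_3={p,r}: F(((q & s) U (q U p)))=True ((q & s) U (q U p))=True (q & s)=False q=False s=False (q U p)=True p=True
s_4={r,s}: F(((q & s) U (q U p)))=True ((q & s) U (q U p))=False (q & s)=False q=False s=True (q U p)=False p=False
s_5={p,r}: F(((q & s) U (q U p)))=True ((q & s) U (q U p))=True (q & s)=False q=False s=False (q U p)=True p=True
s_6={q,r}: F(((q & s) U (q U p)))=False ((q & s) U (q U p))=False (q & s)=False q=True s=False (q U p)=False p=False
s_7={r}: F(((q & s) U (q U p)))=False ((q & s) U (q U p))=False (q & s)=False q=False s=False (q U p)=False p=False
Evaluating at position 7: result = False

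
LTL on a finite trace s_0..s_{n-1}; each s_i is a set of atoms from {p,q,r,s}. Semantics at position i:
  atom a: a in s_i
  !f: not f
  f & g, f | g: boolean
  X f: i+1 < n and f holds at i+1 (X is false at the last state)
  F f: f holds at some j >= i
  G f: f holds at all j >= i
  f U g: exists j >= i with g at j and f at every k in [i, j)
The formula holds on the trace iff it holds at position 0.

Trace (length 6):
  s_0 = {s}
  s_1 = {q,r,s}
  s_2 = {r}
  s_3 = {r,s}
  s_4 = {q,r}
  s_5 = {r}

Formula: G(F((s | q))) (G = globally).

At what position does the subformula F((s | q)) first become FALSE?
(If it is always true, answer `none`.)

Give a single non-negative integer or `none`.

Answer: 5

Derivation:
s_0={s}: F((s | q))=True (s | q)=True s=True q=False
s_1={q,r,s}: F((s | q))=True (s | q)=True s=True q=True
s_2={r}: F((s | q))=True (s | q)=False s=False q=False
s_3={r,s}: F((s | q))=True (s | q)=True s=True q=False
s_4={q,r}: F((s | q))=True (s | q)=True s=False q=True
s_5={r}: F((s | q))=False (s | q)=False s=False q=False
G(F((s | q))) holds globally = False
First violation at position 5.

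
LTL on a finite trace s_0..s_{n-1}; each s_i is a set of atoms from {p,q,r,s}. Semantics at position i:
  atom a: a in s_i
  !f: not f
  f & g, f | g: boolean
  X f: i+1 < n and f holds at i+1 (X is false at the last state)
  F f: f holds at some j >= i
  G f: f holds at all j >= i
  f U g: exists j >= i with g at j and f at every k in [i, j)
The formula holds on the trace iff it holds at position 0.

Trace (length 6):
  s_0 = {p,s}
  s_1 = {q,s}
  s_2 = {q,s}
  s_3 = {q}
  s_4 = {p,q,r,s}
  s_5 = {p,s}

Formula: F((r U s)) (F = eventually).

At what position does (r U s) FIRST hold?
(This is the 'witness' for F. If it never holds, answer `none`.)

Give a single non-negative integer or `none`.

Answer: 0

Derivation:
s_0={p,s}: (r U s)=True r=False s=True
s_1={q,s}: (r U s)=True r=False s=True
s_2={q,s}: (r U s)=True r=False s=True
s_3={q}: (r U s)=False r=False s=False
s_4={p,q,r,s}: (r U s)=True r=True s=True
s_5={p,s}: (r U s)=True r=False s=True
F((r U s)) holds; first witness at position 0.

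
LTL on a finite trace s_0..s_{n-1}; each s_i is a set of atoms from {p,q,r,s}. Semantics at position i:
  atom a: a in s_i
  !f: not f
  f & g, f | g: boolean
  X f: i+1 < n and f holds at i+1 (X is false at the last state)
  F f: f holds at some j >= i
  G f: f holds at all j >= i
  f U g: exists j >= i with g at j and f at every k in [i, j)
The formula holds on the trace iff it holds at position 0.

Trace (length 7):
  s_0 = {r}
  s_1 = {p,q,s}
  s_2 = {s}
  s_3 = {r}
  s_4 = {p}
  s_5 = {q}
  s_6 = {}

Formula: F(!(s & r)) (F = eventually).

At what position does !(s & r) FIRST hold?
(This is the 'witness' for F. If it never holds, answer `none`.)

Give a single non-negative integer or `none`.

Answer: 0

Derivation:
s_0={r}: !(s & r)=True (s & r)=False s=False r=True
s_1={p,q,s}: !(s & r)=True (s & r)=False s=True r=False
s_2={s}: !(s & r)=True (s & r)=False s=True r=False
s_3={r}: !(s & r)=True (s & r)=False s=False r=True
s_4={p}: !(s & r)=True (s & r)=False s=False r=False
s_5={q}: !(s & r)=True (s & r)=False s=False r=False
s_6={}: !(s & r)=True (s & r)=False s=False r=False
F(!(s & r)) holds; first witness at position 0.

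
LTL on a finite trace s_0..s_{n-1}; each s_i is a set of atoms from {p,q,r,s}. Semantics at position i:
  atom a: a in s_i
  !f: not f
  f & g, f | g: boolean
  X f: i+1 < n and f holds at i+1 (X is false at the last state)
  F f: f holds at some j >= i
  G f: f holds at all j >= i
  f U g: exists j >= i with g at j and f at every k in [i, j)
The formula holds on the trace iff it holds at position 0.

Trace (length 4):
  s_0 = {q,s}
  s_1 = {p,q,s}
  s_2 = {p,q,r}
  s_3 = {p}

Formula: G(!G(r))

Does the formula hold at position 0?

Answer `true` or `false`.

Answer: true

Derivation:
s_0={q,s}: G(!G(r))=True !G(r)=True G(r)=False r=False
s_1={p,q,s}: G(!G(r))=True !G(r)=True G(r)=False r=False
s_2={p,q,r}: G(!G(r))=True !G(r)=True G(r)=False r=True
s_3={p}: G(!G(r))=True !G(r)=True G(r)=False r=False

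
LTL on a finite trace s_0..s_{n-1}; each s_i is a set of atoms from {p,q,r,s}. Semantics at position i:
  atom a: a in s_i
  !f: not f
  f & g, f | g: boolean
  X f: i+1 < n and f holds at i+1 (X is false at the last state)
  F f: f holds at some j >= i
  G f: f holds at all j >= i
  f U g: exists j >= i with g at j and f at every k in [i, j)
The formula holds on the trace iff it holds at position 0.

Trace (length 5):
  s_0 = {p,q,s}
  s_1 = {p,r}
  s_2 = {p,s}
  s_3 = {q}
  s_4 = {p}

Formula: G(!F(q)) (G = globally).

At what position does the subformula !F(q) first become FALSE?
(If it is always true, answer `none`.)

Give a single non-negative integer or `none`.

s_0={p,q,s}: !F(q)=False F(q)=True q=True
s_1={p,r}: !F(q)=False F(q)=True q=False
s_2={p,s}: !F(q)=False F(q)=True q=False
s_3={q}: !F(q)=False F(q)=True q=True
s_4={p}: !F(q)=True F(q)=False q=False
G(!F(q)) holds globally = False
First violation at position 0.

Answer: 0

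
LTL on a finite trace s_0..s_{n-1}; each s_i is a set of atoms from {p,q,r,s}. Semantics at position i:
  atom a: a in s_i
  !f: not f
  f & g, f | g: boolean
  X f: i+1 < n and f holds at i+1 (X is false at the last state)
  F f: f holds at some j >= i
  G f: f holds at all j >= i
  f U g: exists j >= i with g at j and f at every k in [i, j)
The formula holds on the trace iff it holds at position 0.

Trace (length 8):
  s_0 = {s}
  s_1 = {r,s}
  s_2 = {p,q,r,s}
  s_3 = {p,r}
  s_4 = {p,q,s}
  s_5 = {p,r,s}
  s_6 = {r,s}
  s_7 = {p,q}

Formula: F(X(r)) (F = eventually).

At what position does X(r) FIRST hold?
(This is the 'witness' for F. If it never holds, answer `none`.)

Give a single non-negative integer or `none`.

Answer: 0

Derivation:
s_0={s}: X(r)=True r=False
s_1={r,s}: X(r)=True r=True
s_2={p,q,r,s}: X(r)=True r=True
s_3={p,r}: X(r)=False r=True
s_4={p,q,s}: X(r)=True r=False
s_5={p,r,s}: X(r)=True r=True
s_6={r,s}: X(r)=False r=True
s_7={p,q}: X(r)=False r=False
F(X(r)) holds; first witness at position 0.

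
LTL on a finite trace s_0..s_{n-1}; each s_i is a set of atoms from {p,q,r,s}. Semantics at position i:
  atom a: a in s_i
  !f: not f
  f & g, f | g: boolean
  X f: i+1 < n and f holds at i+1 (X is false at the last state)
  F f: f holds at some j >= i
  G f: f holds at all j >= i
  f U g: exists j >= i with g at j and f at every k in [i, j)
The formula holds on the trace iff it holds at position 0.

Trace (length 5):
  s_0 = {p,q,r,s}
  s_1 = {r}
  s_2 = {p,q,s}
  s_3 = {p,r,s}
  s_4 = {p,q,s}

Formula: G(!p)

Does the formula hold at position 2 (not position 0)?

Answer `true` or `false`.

Answer: false

Derivation:
s_0={p,q,r,s}: G(!p)=False !p=False p=True
s_1={r}: G(!p)=False !p=True p=False
s_2={p,q,s}: G(!p)=False !p=False p=True
s_3={p,r,s}: G(!p)=False !p=False p=True
s_4={p,q,s}: G(!p)=False !p=False p=True
Evaluating at position 2: result = False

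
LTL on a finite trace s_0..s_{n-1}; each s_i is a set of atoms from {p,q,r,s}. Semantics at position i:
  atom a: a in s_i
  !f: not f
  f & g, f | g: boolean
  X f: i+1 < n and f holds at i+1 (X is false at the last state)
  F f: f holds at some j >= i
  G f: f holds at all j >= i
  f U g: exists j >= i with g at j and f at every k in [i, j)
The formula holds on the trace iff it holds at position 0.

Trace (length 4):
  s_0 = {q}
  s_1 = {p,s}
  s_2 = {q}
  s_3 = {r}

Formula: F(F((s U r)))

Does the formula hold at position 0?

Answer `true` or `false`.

s_0={q}: F(F((s U r)))=True F((s U r))=True (s U r)=False s=False r=False
s_1={p,s}: F(F((s U r)))=True F((s U r))=True (s U r)=False s=True r=False
s_2={q}: F(F((s U r)))=True F((s U r))=True (s U r)=False s=False r=False
s_3={r}: F(F((s U r)))=True F((s U r))=True (s U r)=True s=False r=True

Answer: true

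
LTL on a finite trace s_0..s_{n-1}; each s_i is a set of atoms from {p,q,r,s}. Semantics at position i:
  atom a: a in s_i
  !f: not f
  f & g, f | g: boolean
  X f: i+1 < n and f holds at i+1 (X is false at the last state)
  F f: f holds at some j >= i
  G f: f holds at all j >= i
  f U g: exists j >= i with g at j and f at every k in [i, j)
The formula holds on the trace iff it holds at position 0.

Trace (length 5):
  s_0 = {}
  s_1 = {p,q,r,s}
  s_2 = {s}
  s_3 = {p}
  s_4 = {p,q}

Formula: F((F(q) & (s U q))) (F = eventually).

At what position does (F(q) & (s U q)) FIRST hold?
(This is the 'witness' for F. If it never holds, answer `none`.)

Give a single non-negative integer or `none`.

s_0={}: (F(q) & (s U q))=False F(q)=True q=False (s U q)=False s=False
s_1={p,q,r,s}: (F(q) & (s U q))=True F(q)=True q=True (s U q)=True s=True
s_2={s}: (F(q) & (s U q))=False F(q)=True q=False (s U q)=False s=True
s_3={p}: (F(q) & (s U q))=False F(q)=True q=False (s U q)=False s=False
s_4={p,q}: (F(q) & (s U q))=True F(q)=True q=True (s U q)=True s=False
F((F(q) & (s U q))) holds; first witness at position 1.

Answer: 1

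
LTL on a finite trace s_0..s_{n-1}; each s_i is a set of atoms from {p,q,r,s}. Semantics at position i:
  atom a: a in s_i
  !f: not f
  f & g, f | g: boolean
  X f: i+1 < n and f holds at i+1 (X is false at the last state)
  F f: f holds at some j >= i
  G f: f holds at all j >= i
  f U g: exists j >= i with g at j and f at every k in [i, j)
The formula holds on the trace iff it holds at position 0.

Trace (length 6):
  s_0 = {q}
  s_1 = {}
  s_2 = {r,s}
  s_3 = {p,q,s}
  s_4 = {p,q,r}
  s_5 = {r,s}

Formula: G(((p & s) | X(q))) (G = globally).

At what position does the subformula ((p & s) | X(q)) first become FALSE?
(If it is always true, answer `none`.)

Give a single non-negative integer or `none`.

s_0={q}: ((p & s) | X(q))=False (p & s)=False p=False s=False X(q)=False q=True
s_1={}: ((p & s) | X(q))=False (p & s)=False p=False s=False X(q)=False q=False
s_2={r,s}: ((p & s) | X(q))=True (p & s)=False p=False s=True X(q)=True q=False
s_3={p,q,s}: ((p & s) | X(q))=True (p & s)=True p=True s=True X(q)=True q=True
s_4={p,q,r}: ((p & s) | X(q))=False (p & s)=False p=True s=False X(q)=False q=True
s_5={r,s}: ((p & s) | X(q))=False (p & s)=False p=False s=True X(q)=False q=False
G(((p & s) | X(q))) holds globally = False
First violation at position 0.

Answer: 0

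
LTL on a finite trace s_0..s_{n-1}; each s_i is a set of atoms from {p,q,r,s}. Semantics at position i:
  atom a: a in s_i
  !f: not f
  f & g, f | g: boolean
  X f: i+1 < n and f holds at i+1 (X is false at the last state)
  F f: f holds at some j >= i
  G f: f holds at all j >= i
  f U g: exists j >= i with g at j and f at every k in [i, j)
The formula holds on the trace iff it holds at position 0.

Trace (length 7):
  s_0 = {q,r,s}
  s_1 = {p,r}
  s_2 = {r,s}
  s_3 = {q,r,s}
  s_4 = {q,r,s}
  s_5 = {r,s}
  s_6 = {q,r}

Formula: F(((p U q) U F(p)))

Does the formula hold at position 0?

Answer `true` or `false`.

s_0={q,r,s}: F(((p U q) U F(p)))=True ((p U q) U F(p))=True (p U q)=True p=False q=True F(p)=True
s_1={p,r}: F(((p U q) U F(p)))=True ((p U q) U F(p))=True (p U q)=False p=True q=False F(p)=True
s_2={r,s}: F(((p U q) U F(p)))=False ((p U q) U F(p))=False (p U q)=False p=False q=False F(p)=False
s_3={q,r,s}: F(((p U q) U F(p)))=False ((p U q) U F(p))=False (p U q)=True p=False q=True F(p)=False
s_4={q,r,s}: F(((p U q) U F(p)))=False ((p U q) U F(p))=False (p U q)=True p=False q=True F(p)=False
s_5={r,s}: F(((p U q) U F(p)))=False ((p U q) U F(p))=False (p U q)=False p=False q=False F(p)=False
s_6={q,r}: F(((p U q) U F(p)))=False ((p U q) U F(p))=False (p U q)=True p=False q=True F(p)=False

Answer: true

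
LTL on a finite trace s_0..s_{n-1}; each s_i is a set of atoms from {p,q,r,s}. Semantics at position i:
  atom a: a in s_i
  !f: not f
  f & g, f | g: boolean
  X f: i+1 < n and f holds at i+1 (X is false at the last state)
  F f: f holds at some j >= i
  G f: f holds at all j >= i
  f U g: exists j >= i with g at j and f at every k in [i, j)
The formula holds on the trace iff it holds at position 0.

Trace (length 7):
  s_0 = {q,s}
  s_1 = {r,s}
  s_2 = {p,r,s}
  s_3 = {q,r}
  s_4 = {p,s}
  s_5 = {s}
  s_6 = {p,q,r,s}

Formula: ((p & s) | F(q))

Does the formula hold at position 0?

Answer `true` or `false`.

Answer: true

Derivation:
s_0={q,s}: ((p & s) | F(q))=True (p & s)=False p=False s=True F(q)=True q=True
s_1={r,s}: ((p & s) | F(q))=True (p & s)=False p=False s=True F(q)=True q=False
s_2={p,r,s}: ((p & s) | F(q))=True (p & s)=True p=True s=True F(q)=True q=False
s_3={q,r}: ((p & s) | F(q))=True (p & s)=False p=False s=False F(q)=True q=True
s_4={p,s}: ((p & s) | F(q))=True (p & s)=True p=True s=True F(q)=True q=False
s_5={s}: ((p & s) | F(q))=True (p & s)=False p=False s=True F(q)=True q=False
s_6={p,q,r,s}: ((p & s) | F(q))=True (p & s)=True p=True s=True F(q)=True q=True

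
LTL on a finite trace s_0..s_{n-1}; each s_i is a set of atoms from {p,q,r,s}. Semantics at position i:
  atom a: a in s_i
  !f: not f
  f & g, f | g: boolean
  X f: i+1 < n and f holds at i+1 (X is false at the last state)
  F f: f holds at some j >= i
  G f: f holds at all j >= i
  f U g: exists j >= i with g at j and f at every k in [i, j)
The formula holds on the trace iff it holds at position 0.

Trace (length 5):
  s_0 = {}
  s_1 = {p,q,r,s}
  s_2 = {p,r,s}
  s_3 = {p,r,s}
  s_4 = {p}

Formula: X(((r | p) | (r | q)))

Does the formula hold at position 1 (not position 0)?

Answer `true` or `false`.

Answer: true

Derivation:
s_0={}: X(((r | p) | (r | q)))=True ((r | p) | (r | q))=False (r | p)=False r=False p=False (r | q)=False q=False
s_1={p,q,r,s}: X(((r | p) | (r | q)))=True ((r | p) | (r | q))=True (r | p)=True r=True p=True (r | q)=True q=True
s_2={p,r,s}: X(((r | p) | (r | q)))=True ((r | p) | (r | q))=True (r | p)=True r=True p=True (r | q)=True q=False
s_3={p,r,s}: X(((r | p) | (r | q)))=True ((r | p) | (r | q))=True (r | p)=True r=True p=True (r | q)=True q=False
s_4={p}: X(((r | p) | (r | q)))=False ((r | p) | (r | q))=True (r | p)=True r=False p=True (r | q)=False q=False
Evaluating at position 1: result = True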